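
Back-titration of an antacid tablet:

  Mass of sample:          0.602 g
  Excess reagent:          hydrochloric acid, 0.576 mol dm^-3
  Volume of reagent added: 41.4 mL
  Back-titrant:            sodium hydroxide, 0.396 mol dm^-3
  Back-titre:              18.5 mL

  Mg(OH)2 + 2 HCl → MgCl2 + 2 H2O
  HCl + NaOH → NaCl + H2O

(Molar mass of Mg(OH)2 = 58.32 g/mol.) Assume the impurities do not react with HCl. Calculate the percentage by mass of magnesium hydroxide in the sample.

80.0 %

n(HCl) added = 0.0414 × 0.576 = 0.0238 mol
n(NaOH) used in back-titration = 0.0185 × 0.396 = 7.33 × 10^-3 mol
n(HCl) left over = 7.33 × 10^-3 mol (1:1 ratio)
n(HCl) consumed by analyte = 0.0238 − 7.33 × 10^-3 = 0.0165 mol
From the 1:2 ratio, n(Mg(OH)2) = 1/2 × 0.0165 = 8.26 × 10^-3 mol
mass of Mg(OH)2 = 8.26 × 10^-3 × 58.32 = 0.482 g
% Mg(OH)2 = 0.482 / 0.602 × 100 = 80.0 %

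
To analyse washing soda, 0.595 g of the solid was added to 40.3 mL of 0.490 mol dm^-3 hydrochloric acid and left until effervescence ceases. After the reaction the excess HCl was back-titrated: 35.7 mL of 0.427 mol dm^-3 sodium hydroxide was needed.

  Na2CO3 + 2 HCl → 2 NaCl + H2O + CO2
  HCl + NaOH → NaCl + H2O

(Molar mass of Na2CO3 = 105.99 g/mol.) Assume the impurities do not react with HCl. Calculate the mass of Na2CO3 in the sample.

0.239 g

n(HCl) added = 0.0403 × 0.490 = 0.0197 mol
n(NaOH) used in back-titration = 0.0357 × 0.427 = 0.0152 mol
n(HCl) left over = 0.0152 mol (1:1 ratio)
n(HCl) consumed by analyte = 0.0197 − 0.0152 = 4.50 × 10^-3 mol
From the 1:2 ratio, n(Na2CO3) = 1/2 × 4.50 × 10^-3 = 2.25 × 10^-3 mol
mass of Na2CO3 = 2.25 × 10^-3 × 105.99 = 0.239 g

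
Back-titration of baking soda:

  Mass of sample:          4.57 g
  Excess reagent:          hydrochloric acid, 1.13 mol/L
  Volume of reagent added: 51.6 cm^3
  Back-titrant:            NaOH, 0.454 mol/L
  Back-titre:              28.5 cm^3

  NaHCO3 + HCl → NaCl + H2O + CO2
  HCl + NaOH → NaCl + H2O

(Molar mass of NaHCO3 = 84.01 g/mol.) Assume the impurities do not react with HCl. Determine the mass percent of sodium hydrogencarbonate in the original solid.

83.4 %

n(HCl) added = 0.0516 × 1.13 = 0.0583 mol
n(NaOH) used in back-titration = 0.0285 × 0.454 = 0.0129 mol
n(HCl) left over = 0.0129 mol (1:1 ratio)
n(HCl) consumed by analyte = 0.0583 − 0.0129 = 0.0454 mol
n(NaHCO3) = 0.0454 mol (1:1 ratio)
mass of NaHCO3 = 0.0454 × 84.01 = 3.81 g
% NaHCO3 = 3.81 / 4.57 × 100 = 83.4 %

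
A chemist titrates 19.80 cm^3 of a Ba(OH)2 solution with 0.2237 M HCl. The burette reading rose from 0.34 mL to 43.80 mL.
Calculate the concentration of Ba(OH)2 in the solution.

0.2455 M

Ba(OH)2 + 2 HCl → BaCl2 + 2 H2O
n(HCl) = 0.04346 L × 0.2237 mol/L = 9.722 × 10^-3 mol
From the 1:2 mole ratio, n(Ba(OH)2) = 1/2 × 9.722 × 10^-3 = 4.861 × 10^-3 mol
[Ba(OH)2] = 4.861 × 10^-3 mol / 0.01980 L = 0.2455 mol/L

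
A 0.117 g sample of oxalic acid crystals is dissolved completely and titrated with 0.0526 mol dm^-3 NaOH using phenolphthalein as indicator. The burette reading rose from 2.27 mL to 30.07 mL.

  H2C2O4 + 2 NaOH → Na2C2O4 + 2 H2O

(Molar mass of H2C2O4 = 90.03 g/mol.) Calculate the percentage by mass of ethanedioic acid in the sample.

56.3 %

n(NaOH) = 0.0278 L × 0.0526 mol/L = 1.46 × 10^-3 mol
From the 1:2 ratio, n(H2C2O4) = 1/2 × 1.46 × 10^-3 = 7.31 × 10^-4 mol
mass of H2C2O4 = 7.31 × 10^-4 × 90.03 g/mol = 0.0658 g
% H2C2O4 = 0.0658 / 0.117 × 100 = 56.3 %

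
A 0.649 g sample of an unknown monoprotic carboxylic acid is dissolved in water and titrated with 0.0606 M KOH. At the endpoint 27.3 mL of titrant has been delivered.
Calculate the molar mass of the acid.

n(KOH) = 0.0273 L × 0.0606 mol/L = 1.65 × 10^-3 mol
n(HA) = 1.65 × 10^-3 mol (1:1 ratio)
M = m / n = 0.649 g / 1.65 × 10^-3 mol = 392 g/mol

392 g/mol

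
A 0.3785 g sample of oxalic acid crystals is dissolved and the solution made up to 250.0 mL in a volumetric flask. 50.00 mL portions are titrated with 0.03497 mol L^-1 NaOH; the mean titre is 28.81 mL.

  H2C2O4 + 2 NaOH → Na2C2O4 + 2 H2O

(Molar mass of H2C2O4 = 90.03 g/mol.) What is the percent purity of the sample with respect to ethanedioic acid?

n(NaOH) per titration = 0.02881 × 0.03497 = 1.007 × 10^-3 mol
From the 1:2 ratio, n(H2C2O4) in each aliquot = 1/2 × 1.007 × 10^-3 = 5.037 × 10^-4 mol
n(H2C2O4) in the whole flask = 5.037 × 10^-4 × 250.0/50.00 = 2.519 × 10^-3 mol
mass of H2C2O4 = 2.519 × 10^-3 × 90.03 = 0.2268 g
% H2C2O4 = 0.2268 / 0.3785 × 100 = 59.91 %

59.91 %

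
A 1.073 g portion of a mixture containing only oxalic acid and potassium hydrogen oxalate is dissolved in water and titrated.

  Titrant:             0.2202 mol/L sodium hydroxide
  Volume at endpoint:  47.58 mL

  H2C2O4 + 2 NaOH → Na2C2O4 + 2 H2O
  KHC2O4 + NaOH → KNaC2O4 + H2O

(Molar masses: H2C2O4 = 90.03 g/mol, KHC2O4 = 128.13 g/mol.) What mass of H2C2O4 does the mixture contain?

0.1459 g

n(NaOH) = 0.04758 × 0.2202 = 0.01048 mol
Let x = n(H2C2O4), y = n(KHC2O4).
Titrant: 2x + 1y = 0.01048;  mass: 90.03x + 128.13y = 1.073
Solving, x = 1.621 × 10^-3 mol, y = 7.235 × 10^-3 mol
mass of H2C2O4 = 1.621 × 10^-3 × 90.03 = 0.1459 g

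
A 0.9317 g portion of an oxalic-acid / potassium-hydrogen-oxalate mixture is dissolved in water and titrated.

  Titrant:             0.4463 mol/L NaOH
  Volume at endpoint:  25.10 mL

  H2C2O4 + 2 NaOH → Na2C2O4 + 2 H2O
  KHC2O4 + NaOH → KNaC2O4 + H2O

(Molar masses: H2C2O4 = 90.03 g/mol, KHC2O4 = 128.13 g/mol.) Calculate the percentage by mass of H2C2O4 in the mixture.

29.28 %

n(NaOH) = 0.02510 × 0.4463 = 0.01120 mol
Let x = n(H2C2O4), y = n(KHC2O4).
Titrant: 2x + 1y = 0.01120;  mass: 90.03x + 128.13y = 0.9317
Solving, x = 3.030 × 10^-3 mol, y = 5.143 × 10^-3 mol
mass of H2C2O4 = 3.030 × 10^-3 × 90.03 = 0.2728 g
% H2C2O4 = 0.2728 / 0.9317 × 100 = 29.28 %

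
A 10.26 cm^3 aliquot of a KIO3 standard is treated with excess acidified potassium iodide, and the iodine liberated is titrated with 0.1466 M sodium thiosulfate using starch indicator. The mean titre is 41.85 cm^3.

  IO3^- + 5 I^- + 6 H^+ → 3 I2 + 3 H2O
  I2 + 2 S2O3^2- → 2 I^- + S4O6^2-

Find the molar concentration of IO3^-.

0.09966 M

n(S2O3^2-) = 0.04185 × 0.1466 = 6.135 × 10^-3 mol
n(I2) = n(S2O3^2-)/2 = 3.068 × 10^-3 mol
From the 1:3 ratio, n(IO3^-) in the aliquot = 1/3 × 3.068 × 10^-3 = 1.023 × 10^-3 mol
[IO3^-] = 1.023 × 10^-3 / 0.01026 = 0.09966 mol/L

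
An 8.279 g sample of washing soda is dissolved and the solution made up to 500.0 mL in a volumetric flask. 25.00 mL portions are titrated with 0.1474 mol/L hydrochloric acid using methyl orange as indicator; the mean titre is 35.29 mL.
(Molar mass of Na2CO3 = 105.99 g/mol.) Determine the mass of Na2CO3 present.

5.513 g

Na2CO3 + 2 HCl → 2 NaCl + H2O + CO2
n(HCl) per titration = 0.03529 × 0.1474 = 5.202 × 10^-3 mol
From the 1:2 ratio, n(Na2CO3) in each aliquot = 1/2 × 5.202 × 10^-3 = 2.601 × 10^-3 mol
n(Na2CO3) in the whole flask = 2.601 × 10^-3 × 500.0/25.00 = 0.05202 mol
mass of Na2CO3 = 0.05202 × 105.99 = 5.513 g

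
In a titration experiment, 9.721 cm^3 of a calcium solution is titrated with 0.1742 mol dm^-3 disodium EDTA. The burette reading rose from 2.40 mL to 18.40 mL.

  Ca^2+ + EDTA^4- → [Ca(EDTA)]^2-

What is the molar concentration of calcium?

0.2867 mol/L

n(EDTA) = 0.01600 L × 0.1742 mol/L = 2.787 × 10^-3 mol
n(Ca2+) = 2.787 × 10^-3 mol (1:1 mole ratio)
[Ca2+] = 2.787 × 10^-3 mol / 0.009721 L = 0.2867 mol/L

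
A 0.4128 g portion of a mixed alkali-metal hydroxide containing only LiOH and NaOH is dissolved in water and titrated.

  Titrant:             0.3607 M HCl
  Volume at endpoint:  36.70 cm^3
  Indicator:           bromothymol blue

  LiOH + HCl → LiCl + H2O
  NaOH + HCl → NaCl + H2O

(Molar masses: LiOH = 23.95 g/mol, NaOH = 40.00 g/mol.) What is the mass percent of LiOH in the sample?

42.19 %

n(HCl) = 0.03670 × 0.3607 = 0.01324 mol
Let x = n(LiOH), y = n(NaOH).
Titrant: 1x + 1y = 0.01324;  mass: 23.95x + 40.00y = 0.4128
Solving, x = 7.272 × 10^-3 mol, y = 5.966 × 10^-3 mol
mass of LiOH = 7.272 × 10^-3 × 23.95 = 0.1742 g
% LiOH = 0.1742 / 0.4128 × 100 = 42.19 %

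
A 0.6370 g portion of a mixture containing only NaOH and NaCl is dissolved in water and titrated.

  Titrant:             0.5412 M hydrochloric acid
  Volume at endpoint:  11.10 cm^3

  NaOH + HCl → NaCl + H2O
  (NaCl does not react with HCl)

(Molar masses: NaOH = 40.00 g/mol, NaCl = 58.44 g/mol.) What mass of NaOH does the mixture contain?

n(HCl) = 0.01110 × 0.5412 = 6.007 × 10^-3 mol
Let x = n(NaOH), y = n(NaCl).
Titrant: 1x = 6.007 × 10^-3;  mass: 40.00x + 58.44y = 0.6370
Solving, x = 6.007 × 10^-3 mol, y = 6.788 × 10^-3 mol
mass of NaOH = 6.007 × 10^-3 × 40.00 = 0.2403 g

0.2403 g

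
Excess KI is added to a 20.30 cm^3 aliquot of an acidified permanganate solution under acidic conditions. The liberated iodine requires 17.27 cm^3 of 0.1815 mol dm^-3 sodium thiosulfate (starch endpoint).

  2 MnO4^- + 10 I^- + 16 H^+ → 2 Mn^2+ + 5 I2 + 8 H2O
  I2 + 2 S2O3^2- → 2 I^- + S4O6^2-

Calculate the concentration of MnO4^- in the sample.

0.03088 mol/L

n(S2O3^2-) = 0.01727 × 0.1815 = 3.135 × 10^-3 mol
n(I2) = n(S2O3^2-)/2 = 1.567 × 10^-3 mol
From the 2:5 ratio, n(MnO4^-) in the aliquot = 2/5 × 1.567 × 10^-3 = 6.269 × 10^-4 mol
[MnO4^-] = 6.269 × 10^-4 / 0.02030 = 0.03088 mol/L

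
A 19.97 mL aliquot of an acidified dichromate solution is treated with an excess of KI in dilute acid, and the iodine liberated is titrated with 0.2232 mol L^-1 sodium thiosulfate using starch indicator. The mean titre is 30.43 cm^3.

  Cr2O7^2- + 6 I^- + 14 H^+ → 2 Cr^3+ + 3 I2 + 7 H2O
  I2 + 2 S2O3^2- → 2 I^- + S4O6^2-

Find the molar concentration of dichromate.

0.05668 mol/L

n(S2O3^2-) = 0.03043 × 0.2232 = 6.792 × 10^-3 mol
n(I2) = n(S2O3^2-)/2 = 3.396 × 10^-3 mol
From the 1:3 ratio, n(Cr2O7^2-) in the aliquot = 1/3 × 3.396 × 10^-3 = 1.132 × 10^-3 mol
[Cr2O7^2-] = 1.132 × 10^-3 / 0.01997 = 0.05668 mol/L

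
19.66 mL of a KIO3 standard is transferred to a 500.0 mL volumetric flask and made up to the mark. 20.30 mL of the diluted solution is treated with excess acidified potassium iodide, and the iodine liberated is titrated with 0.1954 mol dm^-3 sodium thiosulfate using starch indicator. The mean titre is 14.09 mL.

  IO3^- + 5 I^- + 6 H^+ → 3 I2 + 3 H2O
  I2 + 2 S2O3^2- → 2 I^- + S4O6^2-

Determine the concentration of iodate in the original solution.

n(S2O3^2-) = 0.01409 × 0.1954 = 2.753 × 10^-3 mol
n(I2) = n(S2O3^2-)/2 = 1.377 × 10^-3 mol
From the 1:3 ratio, n(IO3^-) in the aliquot = 1/3 × 1.377 × 10^-3 = 4.589 × 10^-4 mol
[IO3^-]_dilute = 4.589 × 10^-4 / 0.02030 = 0.02260 mol/L
[IO3^-]_original = 0.02260 × 500.0/19.66 = 0.5749 mol/L

0.5749 mol/L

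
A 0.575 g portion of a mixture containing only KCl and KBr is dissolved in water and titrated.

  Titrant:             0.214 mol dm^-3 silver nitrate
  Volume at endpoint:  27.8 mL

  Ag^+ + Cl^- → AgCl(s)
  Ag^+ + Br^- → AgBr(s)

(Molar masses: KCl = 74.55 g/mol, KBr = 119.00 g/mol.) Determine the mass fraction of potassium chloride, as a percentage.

n(AgNO3) = 0.0278 × 0.214 = 5.95 × 10^-3 mol
Let x = n(KCl), y = n(KBr).
Titrant: 1x + 1y = 5.95 × 10^-3;  mass: 74.55x + 119.00y = 0.575
Solving, x = 2.99 × 10^-3 mol, y = 2.96 × 10^-3 mol
mass of KCl = 2.99 × 10^-3 × 74.55 = 0.223 g
% KCl = 0.223 / 0.575 × 100 = 38.8 %

38.8 %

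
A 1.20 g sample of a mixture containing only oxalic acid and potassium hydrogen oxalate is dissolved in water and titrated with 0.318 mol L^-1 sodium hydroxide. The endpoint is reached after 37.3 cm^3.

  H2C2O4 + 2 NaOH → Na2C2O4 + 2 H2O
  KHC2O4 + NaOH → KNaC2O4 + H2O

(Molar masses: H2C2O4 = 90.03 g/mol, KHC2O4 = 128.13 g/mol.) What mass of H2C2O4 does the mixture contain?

n(NaOH) = 0.0373 × 0.318 = 0.0119 mol
Let x = n(H2C2O4), y = n(KHC2O4).
Titrant: 2x + 1y = 0.0119;  mass: 90.03x + 128.13y = 1.20
Solving, x = 1.92 × 10^-3 mol, y = 8.01 × 10^-3 mol
mass of H2C2O4 = 1.92 × 10^-3 × 90.03 = 0.173 g

0.173 g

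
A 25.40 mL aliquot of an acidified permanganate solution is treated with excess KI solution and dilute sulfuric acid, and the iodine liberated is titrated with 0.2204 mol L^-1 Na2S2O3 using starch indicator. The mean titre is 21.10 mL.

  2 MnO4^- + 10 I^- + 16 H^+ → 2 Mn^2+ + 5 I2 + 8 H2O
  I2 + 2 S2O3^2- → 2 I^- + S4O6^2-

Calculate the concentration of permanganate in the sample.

n(S2O3^2-) = 0.02110 × 0.2204 = 4.650 × 10^-3 mol
n(I2) = n(S2O3^2-)/2 = 2.325 × 10^-3 mol
From the 2:5 ratio, n(MnO4^-) in the aliquot = 2/5 × 2.325 × 10^-3 = 9.301 × 10^-4 mol
[MnO4^-] = 9.301 × 10^-4 / 0.02540 = 0.03662 mol/L

0.03662 mol/L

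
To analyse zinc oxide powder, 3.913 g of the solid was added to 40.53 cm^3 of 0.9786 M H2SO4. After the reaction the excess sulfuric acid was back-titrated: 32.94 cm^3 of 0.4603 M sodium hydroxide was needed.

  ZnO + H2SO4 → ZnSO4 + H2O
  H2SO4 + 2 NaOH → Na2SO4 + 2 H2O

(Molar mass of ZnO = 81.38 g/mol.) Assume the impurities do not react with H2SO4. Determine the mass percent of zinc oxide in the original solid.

66.72 %

n(H2SO4) added = 0.04053 × 0.9786 = 0.03966 mol
n(NaOH) used in back-titration = 0.03294 × 0.4603 = 0.01516 mol
From the 1:2 ratio, n(H2SO4) left over = 1/2 × 0.01516 = 7.581 × 10^-3 mol
n(H2SO4) consumed by analyte = 0.03966 − 7.581 × 10^-3 = 0.03208 mol
n(ZnO) = 0.03208 mol (1:1 ratio)
mass of ZnO = 0.03208 × 81.38 = 2.611 g
% ZnO = 2.611 / 3.913 × 100 = 66.72 %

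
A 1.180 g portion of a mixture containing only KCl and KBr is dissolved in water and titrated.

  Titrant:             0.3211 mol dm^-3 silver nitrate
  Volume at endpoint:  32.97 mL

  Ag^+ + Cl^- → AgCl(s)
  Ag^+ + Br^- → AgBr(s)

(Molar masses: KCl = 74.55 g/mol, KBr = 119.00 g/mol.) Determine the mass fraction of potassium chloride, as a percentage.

11.34 %

n(AgNO3) = 0.03297 × 0.3211 = 0.01059 mol
Let x = n(KCl), y = n(KBr).
Titrant: 1x + 1y = 0.01059;  mass: 74.55x + 119.00y = 1.180
Solving, x = 1.796 × 10^-3 mol, y = 8.791 × 10^-3 mol
mass of KCl = 1.796 × 10^-3 × 74.55 = 0.1339 g
% KCl = 0.1339 / 1.180 × 100 = 11.34 %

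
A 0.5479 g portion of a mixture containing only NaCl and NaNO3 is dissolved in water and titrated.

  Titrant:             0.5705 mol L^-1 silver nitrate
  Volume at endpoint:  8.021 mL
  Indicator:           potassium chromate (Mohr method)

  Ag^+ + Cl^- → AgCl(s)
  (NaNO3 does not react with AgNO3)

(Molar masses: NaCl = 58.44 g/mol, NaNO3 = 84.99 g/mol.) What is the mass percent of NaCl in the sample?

48.81 %

n(AgNO3) = 0.008021 × 0.5705 = 4.576 × 10^-3 mol
Let x = n(NaCl), y = n(NaNO3).
Titrant: 1x = 4.576 × 10^-3;  mass: 58.44x + 84.99y = 0.5479
Solving, x = 4.576 × 10^-3 mol, y = 3.300 × 10^-3 mol
mass of NaCl = 4.576 × 10^-3 × 58.44 = 0.2674 g
% NaCl = 0.2674 / 0.5479 × 100 = 48.81 %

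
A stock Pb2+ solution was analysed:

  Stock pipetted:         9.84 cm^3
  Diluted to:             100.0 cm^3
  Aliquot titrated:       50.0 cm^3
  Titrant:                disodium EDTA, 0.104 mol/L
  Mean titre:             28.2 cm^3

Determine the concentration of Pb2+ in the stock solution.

Pb^2+ + EDTA^4- → [Pb(EDTA)]^2-
n(EDTA) = 0.0282 × 0.104 = 2.93 × 10^-3 mol
n(Pb2+) in the aliquot = 2.93 × 10^-3 mol (1:1 ratio)
[Pb2+]_dilute = 2.93 × 10^-3 / 0.0500 = 0.0587 mol/L
Dilution factor = 100.0 / 9.84 = 10.16
[Pb2+]_stock = 0.0587 × 10.16 = 0.596 mol/L

0.596 mol/L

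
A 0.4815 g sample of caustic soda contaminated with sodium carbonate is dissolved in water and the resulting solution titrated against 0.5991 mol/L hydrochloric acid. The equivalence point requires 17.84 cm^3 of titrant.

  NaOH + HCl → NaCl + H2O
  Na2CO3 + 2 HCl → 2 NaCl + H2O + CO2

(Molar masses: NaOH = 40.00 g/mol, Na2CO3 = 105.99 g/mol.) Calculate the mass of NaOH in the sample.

n(HCl) = 0.01784 × 0.5991 = 0.01069 mol
Let x = n(NaOH), y = n(Na2CO3).
Titrant: 1x + 2y = 0.01069;  mass: 40.00x + 105.99y = 0.4815
Solving, x = 6.534 × 10^-3 mol, y = 2.077 × 10^-3 mol
mass of NaOH = 6.534 × 10^-3 × 40.00 = 0.2614 g

0.2614 g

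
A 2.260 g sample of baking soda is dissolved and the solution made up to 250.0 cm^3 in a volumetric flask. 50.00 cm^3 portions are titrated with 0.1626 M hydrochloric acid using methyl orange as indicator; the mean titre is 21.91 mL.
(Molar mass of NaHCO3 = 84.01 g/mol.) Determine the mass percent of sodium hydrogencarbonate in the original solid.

66.21 %

NaHCO3 + HCl → NaCl + H2O + CO2
n(HCl) per titration = 0.02191 × 0.1626 = 3.563 × 10^-3 mol
n(NaHCO3) in each aliquot = 3.563 × 10^-3 mol (1:1 ratio)
n(NaHCO3) in the whole flask = 3.563 × 10^-3 × 250.0/50.00 = 0.01781 mol
mass of NaHCO3 = 0.01781 × 84.01 = 1.496 g
% NaHCO3 = 1.496 / 2.260 × 100 = 66.21 %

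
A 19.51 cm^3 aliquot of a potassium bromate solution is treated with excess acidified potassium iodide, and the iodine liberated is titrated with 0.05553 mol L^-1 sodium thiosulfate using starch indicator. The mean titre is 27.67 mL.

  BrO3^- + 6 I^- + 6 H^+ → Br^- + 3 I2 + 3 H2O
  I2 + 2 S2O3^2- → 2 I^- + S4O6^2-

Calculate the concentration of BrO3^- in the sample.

0.01313 mol/L

n(S2O3^2-) = 0.02767 × 0.05553 = 1.537 × 10^-3 mol
n(I2) = n(S2O3^2-)/2 = 7.683 × 10^-4 mol
From the 1:3 ratio, n(BrO3^-) in the aliquot = 1/3 × 7.683 × 10^-4 = 2.561 × 10^-4 mol
[BrO3^-] = 2.561 × 10^-4 / 0.01951 = 0.01313 mol/L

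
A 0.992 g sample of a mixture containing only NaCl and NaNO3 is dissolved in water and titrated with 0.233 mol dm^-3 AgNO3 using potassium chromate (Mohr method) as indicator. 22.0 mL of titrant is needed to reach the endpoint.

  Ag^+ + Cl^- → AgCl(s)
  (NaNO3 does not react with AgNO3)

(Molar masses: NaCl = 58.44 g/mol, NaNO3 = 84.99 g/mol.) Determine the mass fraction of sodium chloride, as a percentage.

30.2 %

n(AgNO3) = 0.0220 × 0.233 = 5.13 × 10^-3 mol
Let x = n(NaCl), y = n(NaNO3).
Titrant: 1x = 5.13 × 10^-3;  mass: 58.44x + 84.99y = 0.992
Solving, x = 5.13 × 10^-3 mol, y = 8.15 × 10^-3 mol
mass of NaCl = 5.13 × 10^-3 × 58.44 = 0.300 g
% NaCl = 0.300 / 0.992 × 100 = 30.2 %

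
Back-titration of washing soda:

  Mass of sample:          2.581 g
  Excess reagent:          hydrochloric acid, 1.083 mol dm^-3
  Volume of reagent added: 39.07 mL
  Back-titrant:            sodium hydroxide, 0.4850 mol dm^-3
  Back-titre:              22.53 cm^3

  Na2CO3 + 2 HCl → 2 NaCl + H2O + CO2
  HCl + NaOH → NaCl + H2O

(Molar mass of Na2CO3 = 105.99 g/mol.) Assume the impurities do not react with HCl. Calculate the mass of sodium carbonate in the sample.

1.663 g

n(HCl) added = 0.03907 × 1.083 = 0.04231 mol
n(NaOH) used in back-titration = 0.02253 × 0.4850 = 0.01093 mol
n(HCl) left over = 0.01093 mol (1:1 ratio)
n(HCl) consumed by analyte = 0.04231 − 0.01093 = 0.03139 mol
From the 1:2 ratio, n(Na2CO3) = 1/2 × 0.03139 = 0.01569 mol
mass of Na2CO3 = 0.01569 × 105.99 = 1.663 g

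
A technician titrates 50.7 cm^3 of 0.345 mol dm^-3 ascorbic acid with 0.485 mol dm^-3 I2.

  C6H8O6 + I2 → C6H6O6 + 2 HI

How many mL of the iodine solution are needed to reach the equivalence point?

n(C6H8O6) = 0.0507 L × 0.345 mol/L = 0.0175 mol
n(I2) = 0.0175 mol (1:1 stoichiometry)
V(I2) = 0.0175 mol / 0.485 mol/L = 0.0361 L = 36.1 mL

36.1 mL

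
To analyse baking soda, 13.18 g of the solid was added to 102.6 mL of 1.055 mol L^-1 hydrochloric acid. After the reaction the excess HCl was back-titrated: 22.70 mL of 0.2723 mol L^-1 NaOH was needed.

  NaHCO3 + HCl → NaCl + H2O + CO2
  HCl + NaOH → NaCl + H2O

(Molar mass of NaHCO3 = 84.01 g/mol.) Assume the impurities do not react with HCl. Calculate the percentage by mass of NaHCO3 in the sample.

65.05 %

n(HCl) added = 0.1026 × 1.055 = 0.1082 mol
n(NaOH) used in back-titration = 0.02270 × 0.2723 = 6.181 × 10^-3 mol
n(HCl) left over = 6.181 × 10^-3 mol (1:1 ratio)
n(HCl) consumed by analyte = 0.1082 − 6.181 × 10^-3 = 0.1021 mol
n(NaHCO3) = 0.1021 mol (1:1 ratio)
mass of NaHCO3 = 0.1021 × 84.01 = 8.574 g
% NaHCO3 = 8.574 / 13.18 × 100 = 65.05 %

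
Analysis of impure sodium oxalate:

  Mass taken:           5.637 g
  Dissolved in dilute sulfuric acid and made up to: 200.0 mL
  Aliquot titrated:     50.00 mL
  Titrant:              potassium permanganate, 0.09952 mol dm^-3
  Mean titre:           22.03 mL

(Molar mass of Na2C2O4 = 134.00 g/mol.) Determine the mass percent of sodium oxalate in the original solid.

52.12 %

2 MnO4^- + 5 C2O4^2- + 16 H^+ → 2 Mn^2+ + 10 CO2 + 8 H2O
n(KMnO4) per titration = 0.02203 × 0.09952 = 2.192 × 10^-3 mol
From the 5:2 ratio, n(Na2C2O4) in each aliquot = 5/2 × 2.192 × 10^-3 = 5.481 × 10^-3 mol
n(Na2C2O4) in the whole flask = 5.481 × 10^-3 × 200.0/50.00 = 0.02192 mol
mass of Na2C2O4 = 0.02192 × 134.00 = 2.938 g
% Na2C2O4 = 2.938 / 5.637 × 100 = 52.12 %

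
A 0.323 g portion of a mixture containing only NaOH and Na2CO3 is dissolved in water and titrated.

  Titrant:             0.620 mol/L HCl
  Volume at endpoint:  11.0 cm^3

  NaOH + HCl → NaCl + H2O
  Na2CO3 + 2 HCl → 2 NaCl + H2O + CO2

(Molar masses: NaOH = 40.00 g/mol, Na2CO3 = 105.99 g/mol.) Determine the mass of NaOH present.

n(HCl) = 0.0110 × 0.620 = 6.82 × 10^-3 mol
Let x = n(NaOH), y = n(Na2CO3).
Titrant: 1x + 2y = 6.82 × 10^-3;  mass: 40.00x + 105.99y = 0.323
Solving, x = 2.96 × 10^-3 mol, y = 1.93 × 10^-3 mol
mass of NaOH = 2.96 × 10^-3 × 40.00 = 0.118 g

0.118 g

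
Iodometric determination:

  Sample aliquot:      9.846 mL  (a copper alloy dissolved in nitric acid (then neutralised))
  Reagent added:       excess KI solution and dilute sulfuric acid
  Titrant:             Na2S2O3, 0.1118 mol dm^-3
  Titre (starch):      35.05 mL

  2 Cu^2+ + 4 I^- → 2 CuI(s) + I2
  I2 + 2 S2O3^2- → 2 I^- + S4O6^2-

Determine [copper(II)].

0.3980 mol/L

n(S2O3^2-) = 0.03505 × 0.1118 = 3.919 × 10^-3 mol
n(I2) = n(S2O3^2-)/2 = 1.959 × 10^-3 mol
From the 2:1 ratio, n(Cu2+) in the aliquot = 2/1 × 1.959 × 10^-3 = 3.919 × 10^-3 mol
[Cu2+] = 3.919 × 10^-3 / 0.009846 = 0.3980 mol/L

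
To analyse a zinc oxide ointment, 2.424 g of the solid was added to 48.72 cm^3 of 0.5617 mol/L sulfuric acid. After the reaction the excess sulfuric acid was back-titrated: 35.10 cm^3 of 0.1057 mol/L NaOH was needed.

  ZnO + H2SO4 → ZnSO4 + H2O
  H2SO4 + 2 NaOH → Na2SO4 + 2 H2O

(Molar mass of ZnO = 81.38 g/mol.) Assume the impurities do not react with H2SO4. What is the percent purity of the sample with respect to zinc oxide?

n(H2SO4) added = 0.04872 × 0.5617 = 0.02737 mol
n(NaOH) used in back-titration = 0.03510 × 0.1057 = 3.710 × 10^-3 mol
From the 1:2 ratio, n(H2SO4) left over = 1/2 × 3.710 × 10^-3 = 1.855 × 10^-3 mol
n(H2SO4) consumed by analyte = 0.02737 − 1.855 × 10^-3 = 0.02551 mol
n(ZnO) = 0.02551 mol (1:1 ratio)
mass of ZnO = 0.02551 × 81.38 = 2.076 g
% ZnO = 2.076 / 2.424 × 100 = 85.65 %

85.65 %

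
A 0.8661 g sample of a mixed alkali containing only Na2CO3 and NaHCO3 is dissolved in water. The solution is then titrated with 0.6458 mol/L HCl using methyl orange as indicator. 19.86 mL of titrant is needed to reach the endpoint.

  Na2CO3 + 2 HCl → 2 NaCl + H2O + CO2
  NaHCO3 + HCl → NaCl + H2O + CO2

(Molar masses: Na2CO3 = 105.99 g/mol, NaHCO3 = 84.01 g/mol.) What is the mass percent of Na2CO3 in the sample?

n(HCl) = 0.01986 × 0.6458 = 0.01283 mol
Let x = n(Na2CO3), y = n(NaHCO3).
Titrant: 2x + 1y = 0.01283;  mass: 105.99x + 84.01y = 0.8661
Solving, x = 3.408 × 10^-3 mol, y = 6.010 × 10^-3 mol
mass of Na2CO3 = 3.408 × 10^-3 × 105.99 = 0.3612 g
% Na2CO3 = 0.3612 / 0.8661 × 100 = 41.70 %

41.70 %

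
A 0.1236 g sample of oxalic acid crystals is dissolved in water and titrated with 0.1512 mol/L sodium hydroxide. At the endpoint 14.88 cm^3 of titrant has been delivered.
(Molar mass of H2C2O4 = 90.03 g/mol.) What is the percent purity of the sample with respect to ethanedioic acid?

81.94 %

H2C2O4 + 2 NaOH → Na2C2O4 + 2 H2O
n(NaOH) = 0.01488 L × 0.1512 mol/L = 2.250 × 10^-3 mol
From the 1:2 ratio, n(H2C2O4) = 1/2 × 2.250 × 10^-3 = 1.125 × 10^-3 mol
mass of H2C2O4 = 1.125 × 10^-3 × 90.03 g/mol = 0.1013 g
% H2C2O4 = 0.1013 / 0.1236 × 100 = 81.94 %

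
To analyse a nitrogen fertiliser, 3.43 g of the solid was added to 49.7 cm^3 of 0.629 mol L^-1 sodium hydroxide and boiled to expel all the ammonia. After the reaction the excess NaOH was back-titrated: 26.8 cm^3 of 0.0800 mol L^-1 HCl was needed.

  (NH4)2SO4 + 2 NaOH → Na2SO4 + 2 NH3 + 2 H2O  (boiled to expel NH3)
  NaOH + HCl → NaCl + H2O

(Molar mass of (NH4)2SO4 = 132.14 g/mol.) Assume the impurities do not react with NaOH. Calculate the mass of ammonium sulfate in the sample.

1.92 g

n(NaOH) added = 0.0497 × 0.629 = 0.0313 mol
n(HCl) used in back-titration = 0.0268 × 0.0800 = 2.14 × 10^-3 mol
n(NaOH) left over = 2.14 × 10^-3 mol (1:1 ratio)
n(NaOH) consumed by analyte = 0.0313 − 2.14 × 10^-3 = 0.0291 mol
From the 1:2 ratio, n((NH4)2SO4) = 1/2 × 0.0291 = 0.0146 mol
mass of (NH4)2SO4 = 0.0146 × 132.14 = 1.92 g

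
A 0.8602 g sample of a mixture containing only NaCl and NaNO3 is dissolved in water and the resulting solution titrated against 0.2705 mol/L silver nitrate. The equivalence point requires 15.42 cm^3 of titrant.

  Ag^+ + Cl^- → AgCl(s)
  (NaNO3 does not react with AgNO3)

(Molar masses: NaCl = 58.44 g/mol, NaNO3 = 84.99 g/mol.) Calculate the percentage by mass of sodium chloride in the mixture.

n(AgNO3) = 0.01542 × 0.2705 = 4.171 × 10^-3 mol
Let x = n(NaCl), y = n(NaNO3).
Titrant: 1x = 4.171 × 10^-3;  mass: 58.44x + 84.99y = 0.8602
Solving, x = 4.171 × 10^-3 mol, y = 7.253 × 10^-3 mol
mass of NaCl = 4.171 × 10^-3 × 58.44 = 0.2438 g
% NaCl = 0.2438 / 0.8602 × 100 = 28.34 %

28.34 %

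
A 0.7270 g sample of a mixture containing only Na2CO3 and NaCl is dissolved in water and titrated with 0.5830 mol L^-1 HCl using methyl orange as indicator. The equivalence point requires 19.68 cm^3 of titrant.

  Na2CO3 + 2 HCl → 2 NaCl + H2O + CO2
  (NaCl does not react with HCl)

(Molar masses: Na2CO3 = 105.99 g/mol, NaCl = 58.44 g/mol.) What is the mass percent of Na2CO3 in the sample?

n(HCl) = 0.01968 × 0.5830 = 0.01147 mol
Let x = n(Na2CO3), y = n(NaCl).
Titrant: 2x = 0.01147;  mass: 105.99x + 58.44y = 0.7270
Solving, x = 5.737 × 10^-3 mol, y = 2.036 × 10^-3 mol
mass of Na2CO3 = 5.737 × 10^-3 × 105.99 = 0.6080 g
% Na2CO3 = 0.6080 / 0.7270 × 100 = 83.64 %

83.64 %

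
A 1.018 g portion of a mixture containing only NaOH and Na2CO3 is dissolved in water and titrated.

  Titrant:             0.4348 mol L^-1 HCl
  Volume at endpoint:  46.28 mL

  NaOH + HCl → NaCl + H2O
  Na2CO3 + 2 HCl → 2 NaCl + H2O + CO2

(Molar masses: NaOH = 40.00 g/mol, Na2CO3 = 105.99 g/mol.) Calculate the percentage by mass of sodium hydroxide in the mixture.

n(HCl) = 0.04628 × 0.4348 = 0.02012 mol
Let x = n(NaOH), y = n(Na2CO3).
Titrant: 1x + 2y = 0.02012;  mass: 40.00x + 105.99y = 1.018
Solving, x = 3.724 × 10^-3 mol, y = 8.199 × 10^-3 mol
mass of NaOH = 3.724 × 10^-3 × 40.00 = 0.1490 g
% NaOH = 0.1490 / 1.018 × 100 = 14.63 %

14.63 %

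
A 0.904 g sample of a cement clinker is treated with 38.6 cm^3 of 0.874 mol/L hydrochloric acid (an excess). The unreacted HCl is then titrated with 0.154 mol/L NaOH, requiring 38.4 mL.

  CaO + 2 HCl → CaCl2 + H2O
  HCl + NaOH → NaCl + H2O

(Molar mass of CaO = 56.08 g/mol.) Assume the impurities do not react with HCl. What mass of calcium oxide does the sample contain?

0.780 g

n(HCl) added = 0.0386 × 0.874 = 0.0337 mol
n(NaOH) used in back-titration = 0.0384 × 0.154 = 5.91 × 10^-3 mol
n(HCl) left over = 5.91 × 10^-3 mol (1:1 ratio)
n(HCl) consumed by analyte = 0.0337 − 5.91 × 10^-3 = 0.0278 mol
From the 1:2 ratio, n(CaO) = 1/2 × 0.0278 = 0.0139 mol
mass of CaO = 0.0139 × 56.08 = 0.780 g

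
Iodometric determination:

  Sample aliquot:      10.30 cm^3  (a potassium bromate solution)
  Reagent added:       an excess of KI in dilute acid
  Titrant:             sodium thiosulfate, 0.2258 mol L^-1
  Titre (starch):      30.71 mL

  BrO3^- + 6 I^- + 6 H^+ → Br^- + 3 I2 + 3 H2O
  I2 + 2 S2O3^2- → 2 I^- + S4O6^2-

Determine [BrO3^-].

0.1122 mol/L

n(S2O3^2-) = 0.03071 × 0.2258 = 6.934 × 10^-3 mol
n(I2) = n(S2O3^2-)/2 = 3.467 × 10^-3 mol
From the 1:3 ratio, n(BrO3^-) in the aliquot = 1/3 × 3.467 × 10^-3 = 1.156 × 10^-3 mol
[BrO3^-] = 1.156 × 10^-3 / 0.01030 = 0.1122 mol/L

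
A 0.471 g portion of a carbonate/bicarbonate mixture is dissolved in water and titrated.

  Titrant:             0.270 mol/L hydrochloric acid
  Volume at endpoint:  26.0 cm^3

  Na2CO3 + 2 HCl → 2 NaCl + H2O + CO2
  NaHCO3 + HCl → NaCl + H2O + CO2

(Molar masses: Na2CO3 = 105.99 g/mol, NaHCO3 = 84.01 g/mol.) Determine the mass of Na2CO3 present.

0.203 g

n(HCl) = 0.0260 × 0.270 = 7.02 × 10^-3 mol
Let x = n(Na2CO3), y = n(NaHCO3).
Titrant: 2x + 1y = 7.02 × 10^-3;  mass: 105.99x + 84.01y = 0.471
Solving, x = 1.91 × 10^-3 mol, y = 3.19 × 10^-3 mol
mass of Na2CO3 = 1.91 × 10^-3 × 105.99 = 0.203 g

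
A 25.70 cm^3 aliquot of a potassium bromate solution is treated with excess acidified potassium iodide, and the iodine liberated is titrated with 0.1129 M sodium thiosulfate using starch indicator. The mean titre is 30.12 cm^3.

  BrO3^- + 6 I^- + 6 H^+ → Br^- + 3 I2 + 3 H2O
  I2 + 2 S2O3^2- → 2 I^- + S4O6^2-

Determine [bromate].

0.02205 M

n(S2O3^2-) = 0.03012 × 0.1129 = 3.401 × 10^-3 mol
n(I2) = n(S2O3^2-)/2 = 1.700 × 10^-3 mol
From the 1:3 ratio, n(BrO3^-) in the aliquot = 1/3 × 1.700 × 10^-3 = 5.668 × 10^-4 mol
[BrO3^-] = 5.668 × 10^-4 / 0.02570 = 0.02205 mol/L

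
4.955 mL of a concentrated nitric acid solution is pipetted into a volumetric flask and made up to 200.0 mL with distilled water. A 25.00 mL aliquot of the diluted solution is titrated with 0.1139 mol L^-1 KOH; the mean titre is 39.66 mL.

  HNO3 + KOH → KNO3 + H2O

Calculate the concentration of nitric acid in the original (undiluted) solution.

n(KOH) = 0.03966 × 0.1139 = 4.517 × 10^-3 mol
n(HNO3) in the aliquot = 4.517 × 10^-3 mol (1:1 ratio)
[HNO3]_dilute = 4.517 × 10^-3 / 0.02500 = 0.1807 mol/L
Dilution factor = 200.0 / 4.955 = 40.36
[HNO3]_stock = 0.1807 × 40.36 = 7.293 mol/L

7.293 mol/L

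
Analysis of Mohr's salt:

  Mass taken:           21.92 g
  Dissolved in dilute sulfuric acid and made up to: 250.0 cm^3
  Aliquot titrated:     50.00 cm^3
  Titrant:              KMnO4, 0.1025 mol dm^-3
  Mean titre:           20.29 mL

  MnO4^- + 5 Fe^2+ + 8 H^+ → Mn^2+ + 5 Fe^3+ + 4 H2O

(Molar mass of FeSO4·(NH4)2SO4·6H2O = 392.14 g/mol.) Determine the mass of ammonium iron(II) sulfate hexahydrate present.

n(KMnO4) per titration = 0.02029 × 0.1025 = 2.080 × 10^-3 mol
From the 5:1 ratio, n(FeSO4·(NH4)2SO4·6H2O) in each aliquot = 5/1 × 2.080 × 10^-3 = 0.01040 mol
n(FeSO4·(NH4)2SO4·6H2O) in the whole flask = 0.01040 × 250.0/50.00 = 0.05199 mol
mass of FeSO4·(NH4)2SO4·6H2O = 0.05199 × 392.14 = 20.39 g

20.39 g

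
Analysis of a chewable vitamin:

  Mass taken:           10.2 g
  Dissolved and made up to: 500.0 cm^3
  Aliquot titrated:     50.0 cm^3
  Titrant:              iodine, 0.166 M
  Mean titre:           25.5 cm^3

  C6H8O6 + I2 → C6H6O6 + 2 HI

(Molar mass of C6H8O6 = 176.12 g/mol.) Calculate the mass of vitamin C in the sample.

7.46 g

n(I2) per titration = 0.0255 × 0.166 = 4.23 × 10^-3 mol
n(C6H8O6) in each aliquot = 4.23 × 10^-3 mol (1:1 ratio)
n(C6H8O6) in the whole flask = 4.23 × 10^-3 × 500.0/50.0 = 0.0423 mol
mass of C6H8O6 = 0.0423 × 176.12 = 7.46 g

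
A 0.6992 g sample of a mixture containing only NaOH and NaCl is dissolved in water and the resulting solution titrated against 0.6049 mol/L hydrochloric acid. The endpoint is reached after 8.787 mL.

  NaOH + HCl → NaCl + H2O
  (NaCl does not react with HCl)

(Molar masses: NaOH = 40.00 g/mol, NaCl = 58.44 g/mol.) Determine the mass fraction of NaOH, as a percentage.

n(HCl) = 0.008787 × 0.6049 = 5.315 × 10^-3 mol
Let x = n(NaOH), y = n(NaCl).
Titrant: 1x = 5.315 × 10^-3;  mass: 40.00x + 58.44y = 0.6992
Solving, x = 5.315 × 10^-3 mol, y = 8.326 × 10^-3 mol
mass of NaOH = 5.315 × 10^-3 × 40.00 = 0.2126 g
% NaOH = 0.2126 / 0.6992 × 100 = 30.41 %

30.41 %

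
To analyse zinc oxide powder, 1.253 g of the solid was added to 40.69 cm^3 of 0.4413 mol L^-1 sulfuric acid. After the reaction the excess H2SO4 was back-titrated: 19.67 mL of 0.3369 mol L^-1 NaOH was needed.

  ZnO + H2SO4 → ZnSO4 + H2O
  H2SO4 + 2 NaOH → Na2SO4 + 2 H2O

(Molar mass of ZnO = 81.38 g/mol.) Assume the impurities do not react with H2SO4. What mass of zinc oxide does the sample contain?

n(H2SO4) added = 0.04069 × 0.4413 = 0.01796 mol
n(NaOH) used in back-titration = 0.01967 × 0.3369 = 6.627 × 10^-3 mol
From the 1:2 ratio, n(H2SO4) left over = 1/2 × 6.627 × 10^-3 = 3.313 × 10^-3 mol
n(H2SO4) consumed by analyte = 0.01796 − 3.313 × 10^-3 = 0.01464 mol
n(ZnO) = 0.01464 mol (1:1 ratio)
mass of ZnO = 0.01464 × 81.38 = 1.192 g

1.192 g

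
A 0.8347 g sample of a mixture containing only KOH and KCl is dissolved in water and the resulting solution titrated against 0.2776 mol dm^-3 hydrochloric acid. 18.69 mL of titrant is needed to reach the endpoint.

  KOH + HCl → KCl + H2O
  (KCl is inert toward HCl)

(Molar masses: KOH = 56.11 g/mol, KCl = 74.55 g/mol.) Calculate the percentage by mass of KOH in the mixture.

n(HCl) = 0.01869 × 0.2776 = 5.188 × 10^-3 mol
Let x = n(KOH), y = n(KCl).
Titrant: 1x = 5.188 × 10^-3;  mass: 56.11x + 74.55y = 0.8347
Solving, x = 5.188 × 10^-3 mol, y = 7.292 × 10^-3 mol
mass of KOH = 5.188 × 10^-3 × 56.11 = 0.2911 g
% KOH = 0.2911 / 0.8347 × 100 = 34.88 %

34.88 %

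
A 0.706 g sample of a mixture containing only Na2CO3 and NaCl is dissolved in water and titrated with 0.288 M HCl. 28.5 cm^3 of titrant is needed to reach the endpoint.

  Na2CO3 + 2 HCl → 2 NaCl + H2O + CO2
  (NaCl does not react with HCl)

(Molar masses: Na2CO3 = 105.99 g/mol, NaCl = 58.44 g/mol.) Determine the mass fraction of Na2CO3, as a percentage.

n(HCl) = 0.0285 × 0.288 = 8.21 × 10^-3 mol
Let x = n(Na2CO3), y = n(NaCl).
Titrant: 2x = 8.21 × 10^-3;  mass: 105.99x + 58.44y = 0.706
Solving, x = 4.10 × 10^-3 mol, y = 4.64 × 10^-3 mol
mass of Na2CO3 = 4.10 × 10^-3 × 105.99 = 0.435 g
% Na2CO3 = 0.435 / 0.706 × 100 = 61.6 %

61.6 %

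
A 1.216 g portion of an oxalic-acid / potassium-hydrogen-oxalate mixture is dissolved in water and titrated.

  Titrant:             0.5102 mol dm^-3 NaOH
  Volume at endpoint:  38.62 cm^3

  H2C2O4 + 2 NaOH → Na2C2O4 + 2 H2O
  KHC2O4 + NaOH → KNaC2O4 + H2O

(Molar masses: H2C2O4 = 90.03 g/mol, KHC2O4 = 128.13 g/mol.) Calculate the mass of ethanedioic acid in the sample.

n(NaOH) = 0.03862 × 0.5102 = 0.01970 mol
Let x = n(H2C2O4), y = n(KHC2O4).
Titrant: 2x + 1y = 0.01970;  mass: 90.03x + 128.13y = 1.216
Solving, x = 7.873 × 10^-3 mol, y = 3.959 × 10^-3 mol
mass of H2C2O4 = 7.873 × 10^-3 × 90.03 = 0.7088 g

0.7088 g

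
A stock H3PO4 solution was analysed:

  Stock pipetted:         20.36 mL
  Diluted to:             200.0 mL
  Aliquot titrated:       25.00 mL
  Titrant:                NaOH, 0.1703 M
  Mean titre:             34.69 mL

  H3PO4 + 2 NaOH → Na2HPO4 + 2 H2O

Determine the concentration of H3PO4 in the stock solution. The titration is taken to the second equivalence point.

n(NaOH) = 0.03469 × 0.1703 = 5.908 × 10^-3 mol
From the 1:2 ratio, n(H3PO4) in the aliquot = 1/2 × 5.908 × 10^-3 = 2.954 × 10^-3 mol
[H3PO4]_dilute = 2.954 × 10^-3 / 0.02500 = 0.1182 mol/L
Dilution factor = 200.0 / 20.36 = 9.823
[H3PO4]_stock = 0.1182 × 9.823 = 1.161 mol/L

1.161 M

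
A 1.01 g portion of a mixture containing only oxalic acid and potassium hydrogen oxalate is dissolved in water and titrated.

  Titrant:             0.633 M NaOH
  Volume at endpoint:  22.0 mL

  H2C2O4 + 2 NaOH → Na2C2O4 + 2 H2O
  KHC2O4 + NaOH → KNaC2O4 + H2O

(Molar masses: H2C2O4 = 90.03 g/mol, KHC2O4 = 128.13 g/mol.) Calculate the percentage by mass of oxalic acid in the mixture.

41.5 %

n(NaOH) = 0.0220 × 0.633 = 0.0139 mol
Let x = n(H2C2O4), y = n(KHC2O4).
Titrant: 2x + 1y = 0.0139;  mass: 90.03x + 128.13y = 1.01
Solving, x = 4.66 × 10^-3 mol, y = 4.61 × 10^-3 mol
mass of H2C2O4 = 4.66 × 10^-3 × 90.03 = 0.419 g
% H2C2O4 = 0.419 / 1.01 × 100 = 41.5 %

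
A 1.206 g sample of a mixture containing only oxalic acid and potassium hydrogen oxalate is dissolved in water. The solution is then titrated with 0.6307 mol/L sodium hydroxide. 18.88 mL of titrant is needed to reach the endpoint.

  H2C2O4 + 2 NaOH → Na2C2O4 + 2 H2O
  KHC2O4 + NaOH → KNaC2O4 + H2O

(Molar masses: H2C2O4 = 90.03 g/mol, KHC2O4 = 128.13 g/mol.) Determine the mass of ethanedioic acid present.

0.1732 g

n(NaOH) = 0.01888 × 0.6307 = 0.01191 mol
Let x = n(H2C2O4), y = n(KHC2O4).
Titrant: 2x + 1y = 0.01191;  mass: 90.03x + 128.13y = 1.206
Solving, x = 1.923 × 10^-3 mol, y = 8.061 × 10^-3 mol
mass of H2C2O4 = 1.923 × 10^-3 × 90.03 = 0.1732 g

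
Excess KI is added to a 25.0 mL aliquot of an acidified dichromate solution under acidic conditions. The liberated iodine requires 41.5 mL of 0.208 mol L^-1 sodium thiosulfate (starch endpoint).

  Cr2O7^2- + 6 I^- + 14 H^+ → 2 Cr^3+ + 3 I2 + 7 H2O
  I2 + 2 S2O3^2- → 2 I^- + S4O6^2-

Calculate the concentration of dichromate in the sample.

n(S2O3^2-) = 0.0415 × 0.208 = 8.63 × 10^-3 mol
n(I2) = n(S2O3^2-)/2 = 4.32 × 10^-3 mol
From the 1:3 ratio, n(Cr2O7^2-) in the aliquot = 1/3 × 4.32 × 10^-3 = 1.44 × 10^-3 mol
[Cr2O7^2-] = 1.44 × 10^-3 / 0.0250 = 0.0575 mol/L

0.0575 mol/L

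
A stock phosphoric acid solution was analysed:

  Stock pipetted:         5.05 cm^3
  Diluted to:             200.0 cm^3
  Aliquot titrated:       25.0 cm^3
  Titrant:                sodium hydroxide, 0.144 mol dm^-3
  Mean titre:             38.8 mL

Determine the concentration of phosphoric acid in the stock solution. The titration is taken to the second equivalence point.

4.43 mol/L

H3PO4 + 2 NaOH → Na2HPO4 + 2 H2O
n(NaOH) = 0.0388 × 0.144 = 5.59 × 10^-3 mol
From the 1:2 ratio, n(H3PO4) in the aliquot = 1/2 × 5.59 × 10^-3 = 2.79 × 10^-3 mol
[H3PO4]_dilute = 2.79 × 10^-3 / 0.0250 = 0.112 mol/L
Dilution factor = 200.0 / 5.05 = 39.60
[H3PO4]_stock = 0.112 × 39.60 = 4.43 mol/L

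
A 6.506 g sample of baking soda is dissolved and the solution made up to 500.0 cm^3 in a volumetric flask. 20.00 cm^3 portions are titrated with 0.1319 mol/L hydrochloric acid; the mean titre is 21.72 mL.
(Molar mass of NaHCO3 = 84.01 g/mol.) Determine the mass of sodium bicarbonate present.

NaHCO3 + HCl → NaCl + H2O + CO2
n(HCl) per titration = 0.02172 × 0.1319 = 2.865 × 10^-3 mol
n(NaHCO3) in each aliquot = 2.865 × 10^-3 mol (1:1 ratio)
n(NaHCO3) in the whole flask = 2.865 × 10^-3 × 500.0/20.00 = 0.07162 mol
mass of NaHCO3 = 0.07162 × 84.01 = 6.017 g

6.017 g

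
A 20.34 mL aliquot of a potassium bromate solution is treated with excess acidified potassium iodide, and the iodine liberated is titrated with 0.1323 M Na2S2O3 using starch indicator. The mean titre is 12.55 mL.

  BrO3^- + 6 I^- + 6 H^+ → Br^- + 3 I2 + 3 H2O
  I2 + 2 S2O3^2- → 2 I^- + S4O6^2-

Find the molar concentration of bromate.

0.01361 M

n(S2O3^2-) = 0.01255 × 0.1323 = 1.660 × 10^-3 mol
n(I2) = n(S2O3^2-)/2 = 8.302 × 10^-4 mol
From the 1:3 ratio, n(BrO3^-) in the aliquot = 1/3 × 8.302 × 10^-4 = 2.767 × 10^-4 mol
[BrO3^-] = 2.767 × 10^-4 / 0.02034 = 0.01361 mol/L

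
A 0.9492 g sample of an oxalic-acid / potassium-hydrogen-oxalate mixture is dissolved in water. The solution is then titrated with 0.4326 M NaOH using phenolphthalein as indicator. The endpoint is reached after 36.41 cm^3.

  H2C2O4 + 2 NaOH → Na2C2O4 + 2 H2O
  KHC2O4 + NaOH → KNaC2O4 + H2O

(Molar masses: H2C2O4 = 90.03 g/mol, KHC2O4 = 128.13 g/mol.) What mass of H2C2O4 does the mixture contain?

0.5790 g

n(NaOH) = 0.03641 × 0.4326 = 0.01575 mol
Let x = n(H2C2O4), y = n(KHC2O4).
Titrant: 2x + 1y = 0.01575;  mass: 90.03x + 128.13y = 0.9492
Solving, x = 6.431 × 10^-3 mol, y = 2.890 × 10^-3 mol
mass of H2C2O4 = 6.431 × 10^-3 × 90.03 = 0.5790 g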